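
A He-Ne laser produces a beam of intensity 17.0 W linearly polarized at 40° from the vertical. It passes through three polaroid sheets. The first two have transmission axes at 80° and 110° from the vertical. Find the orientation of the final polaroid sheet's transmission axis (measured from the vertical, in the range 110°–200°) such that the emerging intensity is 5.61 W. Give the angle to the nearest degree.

θ ≈ 140°

I₁ = I₀ cos²(80° − 40°) = I₀ cos²(40°) = 0.5868 I₀.
I₂ = I₁ cos²(110° − 80°) = 0.5868 I₀ · cos²(30°) = 0.4401 I₀.
Target fraction: 5.61 / 17.0 W = 0.33 of I₀.
Need I₃/I₀ = 0.33, so cos²(θ − 110°) = 0.33 / 0.4401 = 0.7498.
θ − 110° = arccos(√0.7498) = 30.0°, giving θ ≈ 110 + 30.0 = 140.0°.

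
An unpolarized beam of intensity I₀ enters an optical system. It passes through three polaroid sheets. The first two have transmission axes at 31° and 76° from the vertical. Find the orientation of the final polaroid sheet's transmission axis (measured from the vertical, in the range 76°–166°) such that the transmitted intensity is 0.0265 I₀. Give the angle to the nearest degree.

θ ≈ 147°

Unpolarized light through the first polarizer → I₁ = ½ I₀, now polarized at 31°.
I₂ = I₁ cos²(76° − 31°) = 0.5 I₀ · cos²(45°) = 0.25 I₀.
Need I₃/I₀ = 0.0265, so cos²(θ − 76°) = 0.0265 / 0.25 = 0.106.
θ − 76° = arccos(√0.106) = 71.0°, giving θ ≈ 76 + 71.0 = 147.0°.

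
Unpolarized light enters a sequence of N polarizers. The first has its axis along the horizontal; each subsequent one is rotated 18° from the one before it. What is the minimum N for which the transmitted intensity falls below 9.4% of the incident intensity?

N = 18

First polarizer halves the unpolarized light: factor 1/2.
Each further stage multiplies by cos²(18°) = 0.9045.
After N polarizers: T = 0.5·0.9045^(N−1). Require T < 0.094 ⇒ N−1 > ln(0.094/0.5)/ln(0.9045) = 16.65, so N−1 ≥ 17 and N = 18.
Check: N=18 gives T = 0.09078 < 0.094; N=17 gives T = 0.1004.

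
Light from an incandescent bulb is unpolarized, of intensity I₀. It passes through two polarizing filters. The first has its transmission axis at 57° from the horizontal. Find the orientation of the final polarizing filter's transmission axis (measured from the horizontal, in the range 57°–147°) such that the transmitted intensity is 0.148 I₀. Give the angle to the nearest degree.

Unpolarized light through the first polarizer → I₁ = ½ I₀, now polarized at 57°.
Need I₂/I₀ = 0.148, so cos²(θ − 57°) = 0.148 / 0.5 = 0.296.
θ − 57° = arccos(√0.296) = 57.0°, giving θ ≈ 57 + 57.0 = 114.0°.

θ ≈ 114°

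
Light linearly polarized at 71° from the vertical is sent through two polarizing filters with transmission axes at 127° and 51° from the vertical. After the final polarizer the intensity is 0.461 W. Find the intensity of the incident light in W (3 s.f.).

I₀ ≈ 25.2 W

I₁ = I₀ cos²(127° − 71°) = I₀ cos²(56°) = 0.3127 I₀.
I₂ = I₁ cos²(51° − 127°) = 0.3127 I₀ · cos²(76°) = 0.0183 I₀.
So 0.461 W = 0.0183 I₀, giving I₀ = 0.461/0.0183 = 25.19 W.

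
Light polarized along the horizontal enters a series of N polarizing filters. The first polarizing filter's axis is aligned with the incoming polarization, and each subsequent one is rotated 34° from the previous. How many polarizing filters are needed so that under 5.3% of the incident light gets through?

N = 9

First polarizer is aligned with the polarization: full transmission.
Each further stage multiplies by cos²(34°) = 0.6873.
After N polarizers: T = 0.6873^(N−1). Require T < 0.053 ⇒ N−1 > ln(0.053)/ln(0.6873) = 7.83, so N−1 ≥ 8 and N = 9.
Check: N=9 gives T = 0.0498 < 0.053; N=8 gives T = 0.07245.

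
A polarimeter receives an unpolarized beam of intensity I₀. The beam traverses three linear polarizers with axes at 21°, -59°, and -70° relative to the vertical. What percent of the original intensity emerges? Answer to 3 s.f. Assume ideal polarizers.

≈ 1.45%

Unpolarized light through the first polarizer → I₁ = ½ I₀, now polarized at 21°.
I₂ = I₁ cos²(-59° − 21°) = 0.5 I₀ · cos²(80°) = 0.01508 I₀.
I₃ = I₂ cos²(-70° + 59°) = 0.01508 I₀ · cos²(11°) = 0.01453 I₀.
That is 1.453% of the incident intensity.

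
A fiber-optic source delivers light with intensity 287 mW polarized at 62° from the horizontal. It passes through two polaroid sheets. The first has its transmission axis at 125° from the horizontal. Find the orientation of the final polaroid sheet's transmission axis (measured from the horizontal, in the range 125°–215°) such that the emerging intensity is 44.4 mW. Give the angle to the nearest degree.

θ ≈ 155°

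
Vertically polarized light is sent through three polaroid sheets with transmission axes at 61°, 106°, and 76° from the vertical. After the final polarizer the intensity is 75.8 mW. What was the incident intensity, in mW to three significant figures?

By Malus's law, I₁ = I₀ cos²(61° − 0°) = I₀ cos²(61°) = 0.235 I₀.
I₂ = I₁ cos²(106° − 61°) = 0.235 I₀ · cos²(45°) = 0.1175 I₀.
I₃ = I₂ cos²(76° − 106°) = 0.1175 I₀ · cos²(30°) = 0.08814 I₀.
So 75.8 mW = 0.08814 I₀, giving I₀ = 75.8/0.08814 = 860 mW.

I₀ ≈ 860 mW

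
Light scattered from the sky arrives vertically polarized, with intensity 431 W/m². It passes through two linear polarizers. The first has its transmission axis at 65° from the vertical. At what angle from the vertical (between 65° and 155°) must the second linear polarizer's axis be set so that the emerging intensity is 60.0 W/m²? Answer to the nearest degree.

θ ≈ 93°

By Malus's law, I₁ = I₀ cos²(65° − 0°) = I₀ cos²(65°) = 0.1786 I₀.
Target fraction: 60.0 / 431 W/m² = 0.1392 of I₀.
Need I₂/I₀ = 0.1392, so cos²(θ − 65°) = 0.1392 / 0.1786 = 0.7794.
θ − 65° = arccos(√0.7794) = 28.0°, giving θ ≈ 65 + 28.0 = 93.0°.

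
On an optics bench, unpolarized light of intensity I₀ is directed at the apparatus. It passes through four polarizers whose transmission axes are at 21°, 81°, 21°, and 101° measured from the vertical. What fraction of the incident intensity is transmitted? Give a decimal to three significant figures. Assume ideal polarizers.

Unpolarized light through the first polarizer → I₁ = ½ I₀, now polarized at 21°.
I₂ = I₁ cos²(81° − 21°) = 0.5 I₀ · cos²(60°) = 0.125 I₀.
I₃ = I₂ cos²(21° − 81°) = 0.125 I₀ · cos²(60°) = 0.03125 I₀.
I₄ = I₃ cos²(101° − 21°) = 0.03125 I₀ · cos²(80°) = 0.0009423 I₀.
Transmitted fraction = 0.0009423.

≈ 0.000942 I₀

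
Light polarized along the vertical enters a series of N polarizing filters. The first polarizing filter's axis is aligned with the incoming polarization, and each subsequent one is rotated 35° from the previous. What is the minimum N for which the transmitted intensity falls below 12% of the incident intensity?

N = 7

First polarizer is aligned with the polarization: full transmission.
Each further stage multiplies by cos²(35°) = 0.671.
After N polarizers: T = 0.671^(N−1). Require T < 0.12 ⇒ N−1 > ln(0.12)/ln(0.671) = 5.31, so N−1 ≥ 6 and N = 7.
Check: N=7 gives T = 0.09128 < 0.12; N=6 gives T = 0.136.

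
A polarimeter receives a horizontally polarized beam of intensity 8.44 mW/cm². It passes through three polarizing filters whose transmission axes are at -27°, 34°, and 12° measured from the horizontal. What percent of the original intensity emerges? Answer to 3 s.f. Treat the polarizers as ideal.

≈ 16.0%

By Malus's law, I₁ = 8.44 mW/cm² · cos²(27°) = 6.7 mW/cm².
I₂ = I₁ · cos²(61°) = 6.7 · 0.235 = 1.575 mW/cm².
I₃ = I₂ · cos²(22°) = 1.575 · 0.8597 = 1.354 mW/cm².
That is 16.04% of the incident intensity.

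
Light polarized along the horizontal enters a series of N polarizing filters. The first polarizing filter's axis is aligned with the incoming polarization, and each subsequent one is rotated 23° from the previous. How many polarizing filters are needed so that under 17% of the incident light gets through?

First polarizer is aligned with the polarization: full transmission.
Each further stage multiplies by cos²(23°) = 0.8473.
After N polarizers: T = 0.8473^(N−1). Require T < 0.17 ⇒ N−1 > ln(0.17)/ln(0.8473) = 10.70, so N−1 ≥ 11 and N = 12.
Check: N=12 gives T = 0.1616 < 0.17; N=11 gives T = 0.1908.

N = 12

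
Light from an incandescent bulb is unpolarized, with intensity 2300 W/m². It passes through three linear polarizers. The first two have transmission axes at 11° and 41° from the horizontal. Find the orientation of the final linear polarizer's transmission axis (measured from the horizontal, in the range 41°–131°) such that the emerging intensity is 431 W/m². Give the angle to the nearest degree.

θ ≈ 86°

Unpolarized light through the first polarizer → I₁ = ½ I₀, now polarized at 11°.
I₂ = I₁ cos²(41° − 11°) = 0.5 I₀ · cos²(30°) = 0.375 I₀.
Target fraction: 431 / 2300 W/m² = 0.1874 of I₀.
Need I₃/I₀ = 0.1874, so cos²(θ − 41°) = 0.1874 / 0.375 = 0.4997.
θ − 41° = arccos(√0.4997) = 45.0°, giving θ ≈ 41 + 45.0 = 86.0°.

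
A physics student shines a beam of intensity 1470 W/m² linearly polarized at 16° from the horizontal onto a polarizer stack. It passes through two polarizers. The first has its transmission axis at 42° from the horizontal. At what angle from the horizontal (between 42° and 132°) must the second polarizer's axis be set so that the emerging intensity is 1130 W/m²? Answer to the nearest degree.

θ ≈ 55°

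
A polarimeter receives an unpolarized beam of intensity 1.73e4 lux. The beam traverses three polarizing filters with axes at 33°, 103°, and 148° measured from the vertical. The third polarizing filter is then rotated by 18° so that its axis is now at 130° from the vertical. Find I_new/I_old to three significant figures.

I_new/I_old ≈ 1.59

Before rotation:
Unpolarized light through the first polarizer → I₁ = ½ I₀, now polarized at 33°.
I₂ = I₁ cos²(103° − 33°) = 0.5 I₀ · cos²(70°) = 0.05849 I₀.
I₃ = I₂ cos²(148° − 103°) = 0.05849 I₀ · cos²(45°) = 0.02924 I₀.
After rotation:
Unpolarized light through the first polarizer → I₁ = ½ I₀, now polarized at 33°.
I₂ = I₁ cos²(103° − 33°) = 0.5 I₀ · cos²(70°) = 0.05849 I₀.
I₃ = I₂ cos²(130° − 103°) = 0.05849 I₀ · cos²(27°) = 0.04643 I₀.
Ratio = 0.04643 / 0.02924 = 1.588.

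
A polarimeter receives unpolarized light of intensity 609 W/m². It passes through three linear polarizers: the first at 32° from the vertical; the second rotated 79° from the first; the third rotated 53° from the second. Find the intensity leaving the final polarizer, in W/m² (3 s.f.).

Unpolarized light through the first polarizer → I₁ = 609 W/m²/2 = 304.5 W/m², polarized at 32°.
I₂ = I₁ · cos²(79°) = 304.5 · 0.03641 = 11.09 W/m².
I₃ = I₂ · cos²(53°) = 11.09 · 0.3622 = 4.015 W/m².

I ≈ 4.02 W/m²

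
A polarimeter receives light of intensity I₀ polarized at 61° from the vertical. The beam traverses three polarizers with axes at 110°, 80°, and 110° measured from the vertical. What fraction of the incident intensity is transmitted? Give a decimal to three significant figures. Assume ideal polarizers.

≈ 0.242 I₀

I₁ = I₀ cos²(110° − 61°) = I₀ cos²(49°) = 0.4304 I₀.
I₂ = I₁ cos²(80° − 110°) = 0.4304 I₀ · cos²(30°) = 0.3228 I₀.
I₃ = I₂ cos²(110° − 80°) = 0.3228 I₀ · cos²(30°) = 0.2421 I₀.
Transmitted fraction = 0.2421.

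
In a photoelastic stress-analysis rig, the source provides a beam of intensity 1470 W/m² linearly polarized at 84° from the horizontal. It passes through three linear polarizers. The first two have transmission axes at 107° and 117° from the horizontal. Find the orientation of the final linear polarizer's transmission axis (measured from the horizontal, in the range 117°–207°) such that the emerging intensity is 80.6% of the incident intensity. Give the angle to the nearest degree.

I₁ = I₀ cos²(107° − 84°) = I₀ cos²(23°) = 0.8473 I₀.
I₂ = I₁ cos²(117° − 107°) = 0.8473 I₀ · cos²(10°) = 0.8218 I₀.
Need I₃/I₀ = 0.806, so cos²(θ − 117°) = 0.806 / 0.8218 = 0.9808.
θ − 117° = arccos(√0.9808) = 8.0°, giving θ ≈ 117 + 8.0 = 125.0°.

θ ≈ 125°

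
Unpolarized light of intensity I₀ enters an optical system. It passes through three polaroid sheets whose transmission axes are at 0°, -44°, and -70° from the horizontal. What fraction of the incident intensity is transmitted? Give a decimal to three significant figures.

≈ 0.209 I₀

Unpolarized light through the first polarizer → I₁ = ½ I₀, now polarized at 0°.
I₂ = I₁ cos²(-44° − 0°) = 0.5 I₀ · cos²(44°) = 0.2587 I₀.
I₃ = I₂ cos²(-70° + 44°) = 0.2587 I₀ · cos²(26°) = 0.209 I₀.
Transmitted fraction = 0.209.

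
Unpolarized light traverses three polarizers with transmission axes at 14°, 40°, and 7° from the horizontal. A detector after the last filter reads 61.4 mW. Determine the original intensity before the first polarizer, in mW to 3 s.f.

I₀ ≈ 216 mW

Unpolarized light through the first polarizer → I₁ = ½ I₀, now polarized at 14°.
I₂ = I₁ cos²(40° − 14°) = 0.5 I₀ · cos²(26°) = 0.4039 I₀.
I₃ = I₂ cos²(7° − 40°) = 0.4039 I₀ · cos²(33°) = 0.2841 I₀.
So 61.4 mW = 0.2841 I₀, giving I₀ = 61.4/0.2841 = 216.1 mW.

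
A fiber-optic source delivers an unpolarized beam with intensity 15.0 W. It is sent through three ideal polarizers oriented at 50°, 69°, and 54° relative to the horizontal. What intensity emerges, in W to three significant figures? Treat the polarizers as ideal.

I ≈ 6.26 W

Unpolarized light through the first polarizer → I₁ = 15.0 W/2 = 7.5 W, polarized at 50°.
I₂ = I₁ · cos²(19°) = 7.5 · 0.894 = 6.705 W.
I₃ = I₂ · cos²(15°) = 6.705 · 0.933 = 6.256 W.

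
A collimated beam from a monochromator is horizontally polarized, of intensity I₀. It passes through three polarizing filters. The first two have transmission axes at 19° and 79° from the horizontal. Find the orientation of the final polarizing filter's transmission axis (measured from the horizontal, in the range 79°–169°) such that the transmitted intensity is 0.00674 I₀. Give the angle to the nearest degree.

θ ≈ 159°

I₁ = I₀ cos²(19° − 0°) = I₀ cos²(19°) = 0.894 I₀.
I₂ = I₁ cos²(79° − 19°) = 0.894 I₀ · cos²(60°) = 0.2235 I₀.
Need I₃/I₀ = 0.00674, so cos²(θ − 79°) = 0.00674 / 0.2235 = 0.03016.
θ − 79° = arccos(√0.03016) = 80.0°, giving θ ≈ 79 + 80.0 = 159.0°.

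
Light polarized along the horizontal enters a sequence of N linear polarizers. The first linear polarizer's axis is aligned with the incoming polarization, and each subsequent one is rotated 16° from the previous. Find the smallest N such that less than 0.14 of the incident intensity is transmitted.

First polarizer is aligned with the polarization: full transmission.
Each further stage multiplies by cos²(16°) = 0.924.
After N polarizers: T = 0.924^(N−1). Require T < 0.14 ⇒ N−1 > ln(0.14)/ln(0.924) = 24.88, so N−1 ≥ 25 and N = 26.
Check: N=26 gives T = 0.1387 < 0.14; N=25 gives T = 0.1501.

N = 26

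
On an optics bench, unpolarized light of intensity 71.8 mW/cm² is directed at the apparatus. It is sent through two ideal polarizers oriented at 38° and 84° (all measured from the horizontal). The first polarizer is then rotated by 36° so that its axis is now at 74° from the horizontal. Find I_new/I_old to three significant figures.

I_new/I_old ≈ 2.01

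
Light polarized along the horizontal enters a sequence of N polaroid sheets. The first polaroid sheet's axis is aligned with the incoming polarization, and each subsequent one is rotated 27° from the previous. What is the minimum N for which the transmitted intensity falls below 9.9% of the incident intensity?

N = 12

First polarizer is aligned with the polarization: full transmission.
Each further stage multiplies by cos²(27°) = 0.7939.
After N polarizers: T = 0.7939^(N−1). Require T < 0.099 ⇒ N−1 > ln(0.099)/ln(0.7939) = 10.02, so N−1 ≥ 11 and N = 12.
Check: N=12 gives T = 0.07895 < 0.099; N=11 gives T = 0.09945.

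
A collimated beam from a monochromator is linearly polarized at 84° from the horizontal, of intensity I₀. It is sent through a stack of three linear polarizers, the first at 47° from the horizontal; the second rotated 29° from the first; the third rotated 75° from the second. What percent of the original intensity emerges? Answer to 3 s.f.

I₁ = I₀ cos²(47° − 84°) = I₀ cos²(37°) = 0.6378 I₀.
I₂ = I₁ cos²(29°) = 0.6378 · 0.765 I₀ = 0.4879 I₀.
I₃ = I₂ cos²(75°) = 0.4879 · 0.06699 I₀ = 0.03268 I₀.
That is 3.268% of the incident intensity.

≈ 3.27%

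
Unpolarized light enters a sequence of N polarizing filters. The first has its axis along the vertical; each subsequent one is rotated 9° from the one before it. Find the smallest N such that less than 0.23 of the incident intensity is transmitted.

First polarizer halves the unpolarized light: factor 1/2.
Each further stage multiplies by cos²(9°) = 0.9755.
After N polarizers: T = 0.5·0.9755^(N−1). Require T < 0.23 ⇒ N−1 > ln(0.23/0.5)/ln(0.9755) = 31.34, so N−1 ≥ 32 and N = 33.
Check: N=33 gives T = 0.2263 < 0.23; N=32 gives T = 0.232.

N = 33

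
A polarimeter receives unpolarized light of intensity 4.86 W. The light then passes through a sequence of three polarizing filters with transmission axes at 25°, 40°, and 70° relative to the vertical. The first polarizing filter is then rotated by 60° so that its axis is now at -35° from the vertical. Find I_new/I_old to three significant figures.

I_new/I_old ≈ 0.0718

Before rotation:
Unpolarized light through the first polarizer → I₁ = ½ I₀, now polarized at 25°.
I₂ = I₁ cos²(40° − 25°) = 0.5 I₀ · cos²(15°) = 0.4665 I₀.
I₃ = I₂ cos²(70° − 40°) = 0.4665 I₀ · cos²(30°) = 0.3499 I₀.
After rotation:
Unpolarized light through the first polarizer → I₁ = ½ I₀, now polarized at -35°.
I₂ = I₁ cos²(40° + 35°) = 0.5 I₀ · cos²(75°) = 0.03349 I₀.
I₃ = I₂ cos²(70° − 40°) = 0.03349 I₀ · cos²(30°) = 0.02512 I₀.
Ratio = 0.02512 / 0.3499 = 0.0718.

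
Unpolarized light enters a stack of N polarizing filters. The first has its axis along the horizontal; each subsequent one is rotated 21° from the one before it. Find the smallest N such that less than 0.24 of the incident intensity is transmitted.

First polarizer halves the unpolarized light: factor 1/2.
Each further stage multiplies by cos²(21°) = 0.8716.
After N polarizers: T = 0.5·0.8716^(N−1). Require T < 0.24 ⇒ N−1 > ln(0.24/0.5)/ln(0.8716) = 5.34, so N−1 ≥ 6 and N = 7.
Check: N=7 gives T = 0.2192 < 0.24; N=6 gives T = 0.2515.

N = 7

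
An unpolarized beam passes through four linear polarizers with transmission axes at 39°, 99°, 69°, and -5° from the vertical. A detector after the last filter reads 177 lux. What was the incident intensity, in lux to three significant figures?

Unpolarized light through the first polarizer → I₁ = ½ I₀, now polarized at 39°.
I₂ = I₁ cos²(99° − 39°) = 0.5 I₀ · cos²(60°) = 0.125 I₀.
I₃ = I₂ cos²(69° − 99°) = 0.125 I₀ · cos²(30°) = 0.09375 I₀.
I₄ = I₃ cos²(-5° − 69°) = 0.09375 I₀ · cos²(74°) = 0.007123 I₀.
So 177 lux = 0.007123 I₀, giving I₀ = 177/0.007123 = 2.485e+04 lux.

I₀ ≈ 2.48e4 lux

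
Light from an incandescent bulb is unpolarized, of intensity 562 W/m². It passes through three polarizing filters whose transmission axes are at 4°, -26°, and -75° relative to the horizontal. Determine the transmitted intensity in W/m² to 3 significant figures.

I ≈ 90.7 W/m²

Unpolarized light through the first polarizer → I₁ = 562 W/m²/2 = 281 W/m², polarized at 4°.
I₂ = I₁ · cos²(30°) = 281 · 0.75 = 210.8 W/m².
I₃ = I₂ · cos²(49°) = 210.8 · 0.4304 = 90.71 W/m².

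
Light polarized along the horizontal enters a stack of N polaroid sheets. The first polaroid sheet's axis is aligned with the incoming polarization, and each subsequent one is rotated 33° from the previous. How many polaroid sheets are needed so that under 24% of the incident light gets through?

First polarizer is aligned with the polarization: full transmission.
Each further stage multiplies by cos²(33°) = 0.7034.
After N polarizers: T = 0.7034^(N−1). Require T < 0.24 ⇒ N−1 > ln(0.24)/ln(0.7034) = 4.06, so N−1 ≥ 5 and N = 6.
Check: N=6 gives T = 0.1722 < 0.24; N=5 gives T = 0.2448.

N = 6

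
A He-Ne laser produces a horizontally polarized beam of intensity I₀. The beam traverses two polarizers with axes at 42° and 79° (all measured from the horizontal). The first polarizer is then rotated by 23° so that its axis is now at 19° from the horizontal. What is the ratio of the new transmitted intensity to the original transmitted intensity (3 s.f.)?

I_new/I_old ≈ 0.635

Before rotation:
I₁ = I₀ cos²(42° − 0°) = I₀ cos²(42°) = 0.5523 I₀.
I₂ = I₁ cos²(79° − 42°) = 0.5523 I₀ · cos²(37°) = 0.3522 I₀.
After rotation:
I₁ = I₀ cos²(19° − 0°) = I₀ cos²(19°) = 0.894 I₀.
I₂ = I₁ cos²(79° − 19°) = 0.894 I₀ · cos²(60°) = 0.2235 I₀.
Ratio = 0.2235 / 0.3522 = 0.6345.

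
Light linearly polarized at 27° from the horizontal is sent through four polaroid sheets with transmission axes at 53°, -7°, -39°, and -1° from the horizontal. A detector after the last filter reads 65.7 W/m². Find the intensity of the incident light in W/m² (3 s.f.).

I₁ = I₀ cos²(53° − 27°) = I₀ cos²(26°) = 0.8078 I₀.
I₂ = I₁ cos²(-7° − 53°) = 0.8078 I₀ · cos²(60°) = 0.202 I₀.
I₃ = I₂ cos²(-39° + 7°) = 0.202 I₀ · cos²(32°) = 0.1452 I₀.
I₄ = I₃ cos²(-1° + 39°) = 0.1452 I₀ · cos²(38°) = 0.09019 I₀.
So 65.7 W/m² = 0.09019 I₀, giving I₀ = 65.7/0.09019 = 728.4 W/m².

I₀ ≈ 728 W/m²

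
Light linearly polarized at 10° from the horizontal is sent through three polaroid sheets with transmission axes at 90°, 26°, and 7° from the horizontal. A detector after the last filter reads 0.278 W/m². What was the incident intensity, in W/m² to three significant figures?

I₀ ≈ 53.7 W/m²

I₁ = I₀ cos²(90° − 10°) = I₀ cos²(80°) = 0.03015 I₀.
I₂ = I₁ cos²(26° − 90°) = 0.03015 I₀ · cos²(64°) = 0.005795 I₀.
I₃ = I₂ cos²(7° − 26°) = 0.005795 I₀ · cos²(19°) = 0.00518 I₀.
So 0.278 W/m² = 0.00518 I₀, giving I₀ = 0.278/0.00518 = 53.66 W/m².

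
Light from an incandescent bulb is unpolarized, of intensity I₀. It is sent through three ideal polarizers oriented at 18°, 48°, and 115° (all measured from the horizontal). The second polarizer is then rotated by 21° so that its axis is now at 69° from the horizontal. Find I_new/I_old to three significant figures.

Before rotation:
Unpolarized light through the first polarizer → I₁ = ½ I₀, now polarized at 18°.
I₂ = I₁ cos²(48° − 18°) = 0.5 I₀ · cos²(30°) = 0.375 I₀.
I₃ = I₂ cos²(115° − 48°) = 0.375 I₀ · cos²(67°) = 0.05725 I₀.
After rotation:
Unpolarized light through the first polarizer → I₁ = ½ I₀, now polarized at 18°.
I₂ = I₁ cos²(69° − 18°) = 0.5 I₀ · cos²(51°) = 0.198 I₀.
I₃ = I₂ cos²(115° − 69°) = 0.198 I₀ · cos²(46°) = 0.09556 I₀.
Ratio = 0.09556 / 0.05725 = 1.669.

I_new/I_old ≈ 1.67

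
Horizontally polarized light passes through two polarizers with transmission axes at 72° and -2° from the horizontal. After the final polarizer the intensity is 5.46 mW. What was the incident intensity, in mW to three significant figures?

I₀ ≈ 753 mW

I₁ = I₀ cos²(72° − 0°) = I₀ cos²(72°) = 0.09549 I₀.
I₂ = I₁ cos²(-2° − 72°) = 0.09549 I₀ · cos²(74°) = 0.007255 I₀.
So 5.46 mW = 0.007255 I₀, giving I₀ = 5.46/0.007255 = 752.6 mW.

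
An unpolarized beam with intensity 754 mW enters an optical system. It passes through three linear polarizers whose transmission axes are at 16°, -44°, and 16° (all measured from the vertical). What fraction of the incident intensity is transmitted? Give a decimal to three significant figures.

Unpolarized light through the first polarizer → I₁ = 754 mW/2 = 377 mW, polarized at 16°.
I₂ = I₁ · cos²(60°) = 377 · 0.25 = 94.25 mW.
I₃ = I₂ · cos²(60°) = 94.25 · 0.25 = 23.56 mW.
Transmitted fraction = 0.03125.

I/I₀ ≈ 0.0313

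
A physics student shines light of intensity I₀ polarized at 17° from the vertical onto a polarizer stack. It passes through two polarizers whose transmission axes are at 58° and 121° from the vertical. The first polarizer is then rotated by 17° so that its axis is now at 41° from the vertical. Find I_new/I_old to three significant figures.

Before rotation:
I₁ = I₀ cos²(58° − 17°) = I₀ cos²(41°) = 0.5696 I₀.
I₂ = I₁ cos²(121° − 58°) = 0.5696 I₀ · cos²(63°) = 0.1174 I₀.
After rotation:
I₁ = I₀ cos²(41° − 17°) = I₀ cos²(24°) = 0.8346 I₀.
I₂ = I₁ cos²(121° − 41°) = 0.8346 I₀ · cos²(80°) = 0.02517 I₀.
Ratio = 0.02517 / 0.1174 = 0.2144.

I_new/I_old ≈ 0.214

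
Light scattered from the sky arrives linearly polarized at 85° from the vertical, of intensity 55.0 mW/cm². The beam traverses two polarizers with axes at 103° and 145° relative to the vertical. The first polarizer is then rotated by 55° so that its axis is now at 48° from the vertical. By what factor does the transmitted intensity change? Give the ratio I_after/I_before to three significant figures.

I_new/I_old ≈ 0.0190

Before rotation:
By Malus's law, I₁ = I₀ cos²(103° − 85°) = I₀ cos²(18°) = 0.9045 I₀.
I₂ = I₁ cos²(145° − 103°) = 0.9045 I₀ · cos²(42°) = 0.4995 I₀.
After rotation:
I₁ = I₀ cos²(48° − 85°) = I₀ cos²(37°) = 0.6378 I₀.
Angle between axes 1 and 2: 83°. I₂ = 0.6378 I₀ · cos²(83°) = 0.009473 I₀.
Ratio = 0.009473 / 0.4995 = 0.01896.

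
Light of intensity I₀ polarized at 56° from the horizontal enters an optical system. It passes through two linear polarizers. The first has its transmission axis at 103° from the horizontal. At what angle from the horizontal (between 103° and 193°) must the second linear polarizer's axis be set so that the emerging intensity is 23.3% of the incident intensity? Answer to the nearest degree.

θ ≈ 148°

By Malus's law, I₁ = I₀ cos²(103° − 56°) = I₀ cos²(47°) = 0.4651 I₀.
Need I₂/I₀ = 0.233, so cos²(θ − 103°) = 0.233 / 0.4651 = 0.5009.
θ − 103° = arccos(√0.5009) = 44.9°, giving θ ≈ 103 + 44.9 = 147.9°.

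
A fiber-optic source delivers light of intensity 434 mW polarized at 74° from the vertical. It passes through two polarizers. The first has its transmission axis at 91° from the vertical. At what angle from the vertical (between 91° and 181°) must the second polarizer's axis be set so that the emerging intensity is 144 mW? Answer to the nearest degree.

θ ≈ 144°

By Malus's law, I₁ = I₀ cos²(91° − 74°) = I₀ cos²(17°) = 0.9145 I₀.
Target fraction: 144 / 434 mW = 0.3318 of I₀.
Need I₂/I₀ = 0.3318, so cos²(θ − 91°) = 0.3318 / 0.9145 = 0.3628.
θ − 91° = arccos(√0.3628) = 53.0°, giving θ ≈ 91 + 53.0 = 144.0°.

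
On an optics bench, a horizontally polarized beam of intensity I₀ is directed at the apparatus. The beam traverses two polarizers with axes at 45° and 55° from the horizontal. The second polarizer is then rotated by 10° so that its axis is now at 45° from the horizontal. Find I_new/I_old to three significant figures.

Before rotation:
By Malus's law, I₁ = I₀ cos²(45° − 0°) = I₀ cos²(45°) = 0.5 I₀.
I₂ = I₁ cos²(55° − 45°) = 0.5 I₀ · cos²(10°) = 0.4849 I₀.
After rotation:
I₁ = I₀ cos²(45° − 0°) = I₀ cos²(45°) = 0.5 I₀.
I₂ = I₁ cos²(45° − 45°) = 0.5 I₀ · cos²(0°) = 0.5 I₀.
Ratio = 0.5 / 0.4849 = 1.031.

I_new/I_old ≈ 1.03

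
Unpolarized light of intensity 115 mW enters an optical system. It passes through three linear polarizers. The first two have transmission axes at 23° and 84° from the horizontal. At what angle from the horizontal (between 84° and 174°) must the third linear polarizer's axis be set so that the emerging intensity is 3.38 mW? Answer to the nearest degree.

Unpolarized light through the first polarizer → I₁ = ½ I₀, now polarized at 23°.
I₂ = I₁ cos²(84° − 23°) = 0.5 I₀ · cos²(61°) = 0.1175 I₀.
Target fraction: 3.38 / 115 mW = 0.02939 of I₀.
Need I₃/I₀ = 0.02939, so cos²(θ − 84°) = 0.02939 / 0.1175 = 0.2501.
θ − 84° = arccos(√0.2501) = 60.0°, giving θ ≈ 84 + 60.0 = 144.0°.

θ ≈ 144°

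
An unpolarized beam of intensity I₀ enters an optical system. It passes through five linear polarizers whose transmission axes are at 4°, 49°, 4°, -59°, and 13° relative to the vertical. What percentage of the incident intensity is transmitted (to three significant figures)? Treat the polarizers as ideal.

≈ 0.246%

Unpolarized light through the first polarizer → I₁ = ½ I₀, now polarized at 4°.
I₂ = I₁ cos²(49° − 4°) = 0.5 I₀ · cos²(45°) = 0.25 I₀.
I₃ = I₂ cos²(4° − 49°) = 0.25 I₀ · cos²(45°) = 0.125 I₀.
I₄ = I₃ cos²(-59° − 4°) = 0.125 I₀ · cos²(63°) = 0.02576 I₀.
I₅ = I₄ cos²(13° + 59°) = 0.02576 I₀ · cos²(72°) = 0.00246 I₀.
That is 0.246% of the incident intensity.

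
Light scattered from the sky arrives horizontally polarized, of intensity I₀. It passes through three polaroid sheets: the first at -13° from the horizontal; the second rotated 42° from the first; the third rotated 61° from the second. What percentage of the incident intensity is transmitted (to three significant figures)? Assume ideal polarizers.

I₁ = I₀ cos²(-13° − 0°) = I₀ cos²(13°) = 0.9494 I₀.
I₂ = I₁ cos²(42°) = 0.9494 · 0.5523 I₀ = 0.5243 I₀.
I₃ = I₂ cos²(61°) = 0.5243 · 0.235 I₀ = 0.1232 I₀.
That is 12.32% of the incident intensity.

≈ 12.3%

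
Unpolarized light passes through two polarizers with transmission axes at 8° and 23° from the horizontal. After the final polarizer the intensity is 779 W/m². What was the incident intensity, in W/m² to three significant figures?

I₀ ≈ 1670 W/m²

Unpolarized light through the first polarizer → I₁ = ½ I₀, now polarized at 8°.
I₂ = I₁ cos²(23° − 8°) = 0.5 I₀ · cos²(15°) = 0.4665 I₀.
So 779 W/m² = 0.4665 I₀, giving I₀ = 779/0.4665 = 1670 W/m².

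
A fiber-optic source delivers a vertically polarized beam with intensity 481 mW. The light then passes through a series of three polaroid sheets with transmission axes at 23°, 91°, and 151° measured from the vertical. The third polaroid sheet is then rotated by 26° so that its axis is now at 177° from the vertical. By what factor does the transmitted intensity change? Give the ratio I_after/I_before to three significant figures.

I_new/I_old ≈ 0.0195

Before rotation:
By Malus's law, I₁ = I₀ cos²(23° − 0°) = I₀ cos²(23°) = 0.8473 I₀.
I₂ = I₁ cos²(91° − 23°) = 0.8473 I₀ · cos²(68°) = 0.1189 I₀.
I₃ = I₂ cos²(151° − 91°) = 0.1189 I₀ · cos²(60°) = 0.02973 I₀.
After rotation:
I₁ = I₀ cos²(23° − 0°) = I₀ cos²(23°) = 0.8473 I₀.
I₂ = I₁ cos²(91° − 23°) = 0.8473 I₀ · cos²(68°) = 0.1189 I₀.
I₃ = I₂ cos²(177° − 91°) = 0.1189 I₀ · cos²(86°) = 0.0005786 I₀.
Ratio = 0.0005786 / 0.02973 = 0.01946.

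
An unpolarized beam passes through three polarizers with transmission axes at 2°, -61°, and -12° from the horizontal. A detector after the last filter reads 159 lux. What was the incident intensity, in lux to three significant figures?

Unpolarized light through the first polarizer → I₁ = ½ I₀, now polarized at 2°.
I₂ = I₁ cos²(-61° − 2°) = 0.5 I₀ · cos²(63°) = 0.1031 I₀.
I₃ = I₂ cos²(-12° + 61°) = 0.1031 I₀ · cos²(49°) = 0.04436 I₀.
So 159 lux = 0.04436 I₀, giving I₀ = 159/0.04436 = 3585 lux.

I₀ ≈ 3580 lux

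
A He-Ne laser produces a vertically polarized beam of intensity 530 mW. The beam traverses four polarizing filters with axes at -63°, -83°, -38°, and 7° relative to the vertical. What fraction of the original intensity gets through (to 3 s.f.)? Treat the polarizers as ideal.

By Malus's law, I₁ = 530 mW · cos²(63°) = 109.2 mW.
I₂ = I₁ · cos²(20°) = 109.2 · 0.883 = 96.46 mW.
I₃ = I₂ · cos²(45°) = 96.46 · 0.5 = 48.23 mW.
I₄ = I₃ · cos²(45°) = 48.23 · 0.5 = 24.11 mW.
Transmitted fraction = 0.0455.

I/I₀ ≈ 0.0455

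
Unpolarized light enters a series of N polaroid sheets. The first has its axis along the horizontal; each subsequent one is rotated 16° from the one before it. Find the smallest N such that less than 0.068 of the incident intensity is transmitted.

N = 27

First polarizer halves the unpolarized light: factor 1/2.
Each further stage multiplies by cos²(16°) = 0.924.
After N polarizers: T = 0.5·0.924^(N−1). Require T < 0.068 ⇒ N−1 > ln(0.068/0.5)/ln(0.924) = 25.25, so N−1 ≥ 26 and N = 27.
Check: N=27 gives T = 0.06408 < 0.068; N=26 gives T = 0.06935.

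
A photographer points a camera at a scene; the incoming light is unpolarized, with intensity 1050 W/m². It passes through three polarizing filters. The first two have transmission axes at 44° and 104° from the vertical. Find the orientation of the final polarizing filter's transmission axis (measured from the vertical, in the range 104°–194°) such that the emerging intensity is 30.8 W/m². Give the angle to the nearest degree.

θ ≈ 165°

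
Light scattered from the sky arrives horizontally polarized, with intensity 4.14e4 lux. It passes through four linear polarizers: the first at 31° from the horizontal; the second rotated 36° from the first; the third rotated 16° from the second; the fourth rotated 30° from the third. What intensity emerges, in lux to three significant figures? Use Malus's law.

I ≈ 1.38e4 lux

By Malus's law, I₁ = 4.14e4 lux · cos²(31°) = 3.042e+04 lux.
I₂ = I₁ · cos²(36°) = 3.042e+04 · 0.6545 = 1.991e+04 lux.
I₃ = I₂ · cos²(16°) = 1.991e+04 · 0.924 = 1.84e+04 lux.
I₄ = I₃ · cos²(30°) = 1.84e+04 · 0.75 = 1.38e+04 lux.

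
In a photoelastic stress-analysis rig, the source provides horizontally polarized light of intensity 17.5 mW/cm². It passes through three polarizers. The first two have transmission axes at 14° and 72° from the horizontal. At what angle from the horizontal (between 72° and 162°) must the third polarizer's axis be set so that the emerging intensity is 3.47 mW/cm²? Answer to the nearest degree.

θ ≈ 102°

By Malus's law, I₁ = I₀ cos²(14° − 0°) = I₀ cos²(14°) = 0.9415 I₀.
I₂ = I₁ cos²(72° − 14°) = 0.9415 I₀ · cos²(58°) = 0.2644 I₀.
Target fraction: 3.47 / 17.5 mW/cm² = 0.1983 of I₀.
Need I₃/I₀ = 0.1983, so cos²(θ − 72°) = 0.1983 / 0.2644 = 0.75.
θ − 72° = arccos(√0.75) = 30.0°, giving θ ≈ 72 + 30.0 = 102.0°.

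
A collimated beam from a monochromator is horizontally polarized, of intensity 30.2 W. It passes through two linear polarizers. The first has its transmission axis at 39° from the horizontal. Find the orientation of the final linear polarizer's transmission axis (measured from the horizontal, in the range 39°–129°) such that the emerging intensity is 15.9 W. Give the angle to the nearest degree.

θ ≈ 60°

By Malus's law, I₁ = I₀ cos²(39° − 0°) = I₀ cos²(39°) = 0.604 I₀.
Target fraction: 15.9 / 30.2 W = 0.5265 of I₀.
Need I₂/I₀ = 0.5265, so cos²(θ − 39°) = 0.5265 / 0.604 = 0.8717.
θ − 39° = arccos(√0.8717) = 21.0°, giving θ ≈ 39 + 21.0 = 60.0°.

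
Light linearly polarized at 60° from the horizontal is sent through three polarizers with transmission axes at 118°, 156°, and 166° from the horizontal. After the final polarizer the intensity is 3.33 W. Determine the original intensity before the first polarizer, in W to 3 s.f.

I₁ = I₀ cos²(118° − 60°) = I₀ cos²(58°) = 0.2808 I₀.
I₂ = I₁ cos²(156° − 118°) = 0.2808 I₀ · cos²(38°) = 0.1744 I₀.
I₃ = I₂ cos²(166° − 156°) = 0.1744 I₀ · cos²(10°) = 0.1691 I₀.
So 3.33 W = 0.1691 I₀, giving I₀ = 3.33/0.1691 = 19.69 W.

I₀ ≈ 19.7 W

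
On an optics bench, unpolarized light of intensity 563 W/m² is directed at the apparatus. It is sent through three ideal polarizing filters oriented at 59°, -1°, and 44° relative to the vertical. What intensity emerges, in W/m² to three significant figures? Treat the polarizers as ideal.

Unpolarized light through the first polarizer → I₁ = 563 W/m²/2 = 281.5 W/m², polarized at 59°.
I₂ = I₁ · cos²(60°) = 281.5 · 0.25 = 70.38 W/m².
I₃ = I₂ · cos²(45°) = 70.38 · 0.5 = 35.19 W/m².

I ≈ 35.2 W/m²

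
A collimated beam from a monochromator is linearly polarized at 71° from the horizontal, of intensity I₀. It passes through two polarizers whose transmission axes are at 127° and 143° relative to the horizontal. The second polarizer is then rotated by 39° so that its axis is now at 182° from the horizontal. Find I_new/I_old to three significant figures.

I_new/I_old ≈ 0.356

Before rotation:
By Malus's law, I₁ = I₀ cos²(127° − 71°) = I₀ cos²(56°) = 0.3127 I₀.
I₂ = I₁ cos²(143° − 127°) = 0.3127 I₀ · cos²(16°) = 0.2889 I₀.
After rotation:
I₁ = I₀ cos²(127° − 71°) = I₀ cos²(56°) = 0.3127 I₀.
I₂ = I₁ cos²(182° − 127°) = 0.3127 I₀ · cos²(55°) = 0.1029 I₀.
Ratio = 0.1029 / 0.2889 = 0.356.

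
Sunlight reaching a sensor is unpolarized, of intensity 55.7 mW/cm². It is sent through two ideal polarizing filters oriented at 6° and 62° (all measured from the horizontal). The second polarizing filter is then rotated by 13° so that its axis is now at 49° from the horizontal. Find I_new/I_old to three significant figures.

I_new/I_old ≈ 1.71

Before rotation:
Unpolarized light through the first polarizer → I₁ = ½ I₀, now polarized at 6°.
I₂ = I₁ cos²(62° − 6°) = 0.5 I₀ · cos²(56°) = 0.1563 I₀.
After rotation:
Unpolarized light through the first polarizer → I₁ = ½ I₀, now polarized at 6°.
I₂ = I₁ cos²(49° − 6°) = 0.5 I₀ · cos²(43°) = 0.2674 I₀.
Ratio = 0.2674 / 0.1563 = 1.711.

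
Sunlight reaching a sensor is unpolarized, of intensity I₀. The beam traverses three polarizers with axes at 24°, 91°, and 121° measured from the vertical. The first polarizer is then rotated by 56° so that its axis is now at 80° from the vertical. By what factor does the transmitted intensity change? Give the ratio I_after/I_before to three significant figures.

I_new/I_old ≈ 6.31

Before rotation:
Unpolarized light through the first polarizer → I₁ = ½ I₀, now polarized at 24°.
I₂ = I₁ cos²(91° − 24°) = 0.5 I₀ · cos²(67°) = 0.07634 I₀.
I₃ = I₂ cos²(121° − 91°) = 0.07634 I₀ · cos²(30°) = 0.05725 I₀.
After rotation:
Unpolarized light through the first polarizer → I₁ = ½ I₀, now polarized at 80°.
I₂ = I₁ cos²(91° − 80°) = 0.5 I₀ · cos²(11°) = 0.4818 I₀.
I₃ = I₂ cos²(121° − 91°) = 0.4818 I₀ · cos²(30°) = 0.3613 I₀.
Ratio = 0.3613 / 0.05725 = 6.312.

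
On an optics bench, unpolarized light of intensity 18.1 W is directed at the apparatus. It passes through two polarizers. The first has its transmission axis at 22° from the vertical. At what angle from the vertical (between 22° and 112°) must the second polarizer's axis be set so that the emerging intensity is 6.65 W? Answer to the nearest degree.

θ ≈ 53°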